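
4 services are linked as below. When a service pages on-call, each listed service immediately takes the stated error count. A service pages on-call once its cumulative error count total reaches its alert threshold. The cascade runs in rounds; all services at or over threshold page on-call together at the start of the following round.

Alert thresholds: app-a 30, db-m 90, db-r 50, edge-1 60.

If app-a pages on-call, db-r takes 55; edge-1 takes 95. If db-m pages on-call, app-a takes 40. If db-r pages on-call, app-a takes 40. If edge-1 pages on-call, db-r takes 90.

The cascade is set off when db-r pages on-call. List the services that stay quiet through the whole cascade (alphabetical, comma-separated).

Round 1 — db-r pages on-call (initial).
  app-a: +40 → 40 ≥ 30
Round 2 — app-a pages on-call.
  edge-1: +95 → 95 ≥ 60
Round 3 — edge-1 pages on-call.
No further pages.

db-m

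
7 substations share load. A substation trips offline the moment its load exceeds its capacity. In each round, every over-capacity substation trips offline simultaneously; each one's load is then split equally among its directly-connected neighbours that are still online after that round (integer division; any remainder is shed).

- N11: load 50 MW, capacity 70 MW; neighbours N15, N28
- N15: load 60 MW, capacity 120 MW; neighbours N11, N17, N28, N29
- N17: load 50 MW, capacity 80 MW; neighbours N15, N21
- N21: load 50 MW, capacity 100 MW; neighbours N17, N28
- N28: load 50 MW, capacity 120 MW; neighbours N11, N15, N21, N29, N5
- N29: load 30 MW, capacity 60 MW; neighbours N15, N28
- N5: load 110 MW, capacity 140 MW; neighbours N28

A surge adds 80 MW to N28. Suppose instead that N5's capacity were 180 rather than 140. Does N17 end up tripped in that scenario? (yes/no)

yes

With N5's capacity at 180:
Round 1 — N28 at 130 > 120. N28 trips offline.
  N28 sheds 130 MW to N11, N15, N21, N29, N5: 26 each.
    N11: 50+26 = 76 > 70
    N15: 60+26 = 86 ≤ 120
    N21: 50+26 = 76 ≤ 100
    N29: 30+26 = 56 ≤ 60
    N5: 110+26 = 136 ≤ 180
Round 2 — N11 trips offline.
  N11 sheds 76 MW to N15: 76 each.
    N15: 86+76 = 162 > 120
Round 3 — N15 trips offline.
  N15 sheds 162 MW to N17, N29: 81 each.
    N17: 50+81 = 131 > 80
    N29: 56+81 = 137 > 60
Round 4 — N17, N29 trip offline.
  N17 sheds 131 MW to N21: 131 each.
    N21: 76+131 = 207 > 100
  N29 sheds 137 MW: no online neighbours, lost.
Round 5 — N21 trips offline.
  N21 sheds 207 MW: no online neighbours, lost.
No further trips.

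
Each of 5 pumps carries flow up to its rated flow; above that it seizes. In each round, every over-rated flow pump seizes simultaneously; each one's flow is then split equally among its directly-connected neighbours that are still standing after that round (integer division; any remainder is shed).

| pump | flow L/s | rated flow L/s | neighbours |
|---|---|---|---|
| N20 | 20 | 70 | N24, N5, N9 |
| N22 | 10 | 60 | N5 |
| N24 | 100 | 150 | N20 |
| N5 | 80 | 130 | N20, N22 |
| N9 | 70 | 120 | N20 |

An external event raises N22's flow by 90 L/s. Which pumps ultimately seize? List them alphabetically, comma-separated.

N20, N22, N24, N5, N9

Round 1 — N22 at 100 > 60. N22 seizes.
  N22 sheds 100 L/s to N5: 100 each.
    N5: 80+100 = 180 > 130
Round 2 — N5 seizes.
  N5 sheds 180 L/s to N20: 180 each.
    N20: 20+180 = 200 > 70
Round 3 — N20 seizes.
  N20 sheds 200 L/s to N24, N9: 100 each.
    N24: 100+100 = 200 > 150
    N9: 70+100 = 170 > 120
Round 4 — N24, N9 seize.
  N24 sheds 200 L/s: no online neighbours, lost.
  N9 sheds 170 L/s: no online neighbours, lost.
No further seizures.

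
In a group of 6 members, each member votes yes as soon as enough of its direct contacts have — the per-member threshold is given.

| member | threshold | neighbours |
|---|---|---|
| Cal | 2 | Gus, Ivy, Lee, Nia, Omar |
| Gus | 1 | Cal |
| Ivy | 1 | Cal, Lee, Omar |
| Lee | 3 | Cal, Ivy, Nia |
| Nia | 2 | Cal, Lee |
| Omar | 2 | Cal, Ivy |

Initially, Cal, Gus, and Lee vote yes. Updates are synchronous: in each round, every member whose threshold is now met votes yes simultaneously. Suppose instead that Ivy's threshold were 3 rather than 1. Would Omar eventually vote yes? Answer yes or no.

no

With Ivy's threshold at 3:
Round 1 — Cal, Gus, Lee vote yes (initial).
Round 2 — checking thresholds:
  Ivy: 2 of 3 neighbours < 3, not yet.
  Nia: 2 of 2 neighbours ≥ 2, votes yes.
  Omar: 1 of 2 neighbours < 2, not yet.
Round 3 — no new yes votes; cascade stops.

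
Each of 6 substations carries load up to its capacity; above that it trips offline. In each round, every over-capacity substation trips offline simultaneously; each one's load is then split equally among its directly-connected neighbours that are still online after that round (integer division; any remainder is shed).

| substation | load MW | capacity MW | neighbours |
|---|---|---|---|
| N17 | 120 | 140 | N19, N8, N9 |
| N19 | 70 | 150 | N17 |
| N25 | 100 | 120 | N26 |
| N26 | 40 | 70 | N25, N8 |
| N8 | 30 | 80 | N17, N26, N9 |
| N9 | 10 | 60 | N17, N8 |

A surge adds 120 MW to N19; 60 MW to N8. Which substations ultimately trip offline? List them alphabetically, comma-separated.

Round 1 — N19 at 190 > 150; N8 at 90 > 80. N19, N8 trip offline.
  N19 sheds 190 MW to N17: 190 each.
    N17: 120+190 = 310 > 140
  N8 sheds 90 MW to N17, N26, N9: 30 each.
    N17: 310+30 = 340 > 140
    N26: 40+30 = 70 ≤ 70
    N9: 10+30 = 40 ≤ 60
Round 2 — N17 trips offline.
  N17 sheds 340 MW to N9: 340 each.
    N9: 40+340 = 380 > 60
Round 3 — N9 trips offline.
  N9 sheds 380 MW: no online neighbours, lost.
No further trips.

N17, N19, N8, N9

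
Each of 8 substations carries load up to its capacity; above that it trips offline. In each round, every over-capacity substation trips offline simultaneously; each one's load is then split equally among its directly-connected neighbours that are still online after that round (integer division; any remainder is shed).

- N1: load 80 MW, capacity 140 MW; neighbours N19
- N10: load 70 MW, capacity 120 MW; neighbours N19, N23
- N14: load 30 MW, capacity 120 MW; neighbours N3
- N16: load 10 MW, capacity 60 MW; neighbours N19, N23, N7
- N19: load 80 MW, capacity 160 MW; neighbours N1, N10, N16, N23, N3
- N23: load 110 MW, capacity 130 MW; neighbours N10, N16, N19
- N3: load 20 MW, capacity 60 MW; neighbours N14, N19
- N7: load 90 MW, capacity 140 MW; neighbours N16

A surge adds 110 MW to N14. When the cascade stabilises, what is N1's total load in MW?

Round 1 — N14 at 140 > 120. N14 trips offline.
  N14 sheds 140 MW to N3: 140 each.
    N3: 20+140 = 160 > 60
Round 2 — N3 trips offline.
  N3 sheds 160 MW to N19: 160 each.
    N19: 80+160 = 240 > 160
Round 3 — N19 trips offline.
  N19 sheds 240 MW to N1, N10, N16, N23: 60 each.
    N1: 80+60 = 140 ≤ 140
    N10: 70+60 = 130 > 120
    N16: 10+60 = 70 > 60
    N23: 110+60 = 170 > 130
Round 4 — N10, N16, N23 trip offline.
  N10 sheds 130 MW: no online neighbours, lost.
  N16 sheds 70 MW to N7: 70 each.
    N7: 90+70 = 160 > 140
  N23 sheds 170 MW: no online neighbours, lost.
Round 5 — N7 trips offline.
  N7 sheds 160 MW: no online neighbours, lost.
No further trips.

140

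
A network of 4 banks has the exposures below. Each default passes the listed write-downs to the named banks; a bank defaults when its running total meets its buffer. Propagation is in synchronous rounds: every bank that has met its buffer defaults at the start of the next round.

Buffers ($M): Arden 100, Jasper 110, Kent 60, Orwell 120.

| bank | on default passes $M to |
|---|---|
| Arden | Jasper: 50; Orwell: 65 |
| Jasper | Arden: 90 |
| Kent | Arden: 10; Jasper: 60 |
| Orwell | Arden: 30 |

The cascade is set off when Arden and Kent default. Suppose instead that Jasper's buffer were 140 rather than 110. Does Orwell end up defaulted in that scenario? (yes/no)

no

With Jasper's buffer at 140:
Round 1 — Arden, Kent default (initial).
  Jasper: +50+60 → 110 < 140
  Orwell: +65 → 65 < 120
No further defaults.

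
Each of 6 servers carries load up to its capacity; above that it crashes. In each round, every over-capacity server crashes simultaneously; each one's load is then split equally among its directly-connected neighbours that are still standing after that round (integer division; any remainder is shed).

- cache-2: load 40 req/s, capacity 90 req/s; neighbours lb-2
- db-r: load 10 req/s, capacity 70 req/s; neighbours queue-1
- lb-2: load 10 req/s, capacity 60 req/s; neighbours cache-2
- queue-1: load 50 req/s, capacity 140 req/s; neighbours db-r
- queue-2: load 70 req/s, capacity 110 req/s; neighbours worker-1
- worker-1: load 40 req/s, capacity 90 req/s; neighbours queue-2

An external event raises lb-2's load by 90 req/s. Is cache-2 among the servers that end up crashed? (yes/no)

Round 1 — lb-2 at 100 > 60. lb-2 crashes.
  lb-2 sheds 100 req/s to cache-2: 100 each.
    cache-2: 40+100 = 140 > 90
Round 2 — cache-2 crashes.
  cache-2 sheds 140 req/s: no online neighbours, lost.
No further crashes.

yes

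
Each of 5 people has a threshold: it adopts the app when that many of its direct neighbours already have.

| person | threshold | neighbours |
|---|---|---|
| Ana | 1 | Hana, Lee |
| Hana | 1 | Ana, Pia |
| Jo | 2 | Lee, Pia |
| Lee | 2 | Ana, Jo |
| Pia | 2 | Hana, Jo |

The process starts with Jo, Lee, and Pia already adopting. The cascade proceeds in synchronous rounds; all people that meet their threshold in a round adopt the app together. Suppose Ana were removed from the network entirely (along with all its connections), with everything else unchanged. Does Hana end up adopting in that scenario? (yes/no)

yes

With Ana removed:
Round 1 — Jo, Lee, Pia adopt the app (initial).
Round 2 — checking thresholds:
  Hana: 1 of 1 neighbours ≥ 1, adopts the app.
Round 3 — no new adoptions; cascade stops.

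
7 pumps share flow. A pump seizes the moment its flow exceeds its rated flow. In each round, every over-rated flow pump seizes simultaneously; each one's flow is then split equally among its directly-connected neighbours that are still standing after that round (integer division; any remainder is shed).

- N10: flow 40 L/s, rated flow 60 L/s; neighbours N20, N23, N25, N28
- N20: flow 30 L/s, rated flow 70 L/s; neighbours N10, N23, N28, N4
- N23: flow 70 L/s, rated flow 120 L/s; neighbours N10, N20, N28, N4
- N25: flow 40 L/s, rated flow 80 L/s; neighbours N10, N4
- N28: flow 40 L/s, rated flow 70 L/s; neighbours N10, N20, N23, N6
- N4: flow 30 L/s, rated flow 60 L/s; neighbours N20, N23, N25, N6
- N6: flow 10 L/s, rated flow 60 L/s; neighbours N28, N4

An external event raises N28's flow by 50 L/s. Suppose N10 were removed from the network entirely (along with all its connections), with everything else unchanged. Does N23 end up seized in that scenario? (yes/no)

no

With N10 removed:
Round 1 — N28 at 90 > 70. N28 seizes.
  N28 sheds 90 L/s to N20, N23, N6: 30 each.
    N20: 30+30 = 60 ≤ 70
    N23: 70+30 = 100 ≤ 120
    N6: 10+30 = 40 ≤ 60
No further seizures.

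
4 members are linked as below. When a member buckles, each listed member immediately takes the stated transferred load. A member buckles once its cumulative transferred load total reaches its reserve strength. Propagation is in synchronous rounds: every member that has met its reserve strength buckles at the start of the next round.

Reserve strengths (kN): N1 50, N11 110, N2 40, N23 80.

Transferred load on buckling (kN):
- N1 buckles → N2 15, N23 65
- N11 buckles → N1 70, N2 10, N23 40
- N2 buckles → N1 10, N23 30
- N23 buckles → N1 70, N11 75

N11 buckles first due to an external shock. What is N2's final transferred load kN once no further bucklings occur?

Round 1 — N11 buckles (initial).
  N1: +70 → 70 ≥ 50
  N2: +10 → 10 < 40
  N23: +40 → 40 < 80
Round 2 — N1 buckles.
  N2: +15 → 25 < 40
  N23: +65 → 105 ≥ 80
Round 3 — N23 buckles.
No further bucklings.

25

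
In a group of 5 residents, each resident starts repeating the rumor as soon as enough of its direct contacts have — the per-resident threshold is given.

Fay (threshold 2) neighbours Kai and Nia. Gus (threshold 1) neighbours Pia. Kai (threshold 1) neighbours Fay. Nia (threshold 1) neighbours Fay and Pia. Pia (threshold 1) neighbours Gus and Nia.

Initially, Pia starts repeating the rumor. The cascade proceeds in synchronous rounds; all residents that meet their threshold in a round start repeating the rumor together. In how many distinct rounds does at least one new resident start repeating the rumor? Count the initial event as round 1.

Round 1 — Pia starts repeating the rumor (initial).
Round 2 — checking thresholds:
  Gus: 1 of 1 neighbours ≥ 1, starts repeating the rumor.
  Nia: 1 of 2 neighbours ≥ 1, starts repeating the rumor.
Round 3 — no new spreads; cascade stops.

2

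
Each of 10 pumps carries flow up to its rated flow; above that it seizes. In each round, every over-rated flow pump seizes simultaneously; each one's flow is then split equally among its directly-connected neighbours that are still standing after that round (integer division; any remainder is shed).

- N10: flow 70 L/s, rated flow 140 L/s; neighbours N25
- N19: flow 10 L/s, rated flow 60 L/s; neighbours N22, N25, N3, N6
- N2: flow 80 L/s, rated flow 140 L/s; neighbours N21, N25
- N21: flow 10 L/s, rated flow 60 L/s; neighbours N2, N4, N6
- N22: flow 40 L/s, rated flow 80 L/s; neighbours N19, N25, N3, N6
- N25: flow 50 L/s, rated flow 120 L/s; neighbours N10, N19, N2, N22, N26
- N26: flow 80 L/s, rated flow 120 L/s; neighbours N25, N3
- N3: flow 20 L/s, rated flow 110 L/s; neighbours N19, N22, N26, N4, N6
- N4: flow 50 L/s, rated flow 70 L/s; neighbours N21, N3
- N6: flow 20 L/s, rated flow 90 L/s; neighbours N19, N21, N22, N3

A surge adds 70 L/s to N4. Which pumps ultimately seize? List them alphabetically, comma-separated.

Round 1 — N4 at 120 > 70. N4 seizes.
  N4 sheds 120 L/s to N21, N3: 60 each.
    N21: 10+60 = 70 > 60
    N3: 20+60 = 80 ≤ 110
Round 2 — N21 seizes.
  N21 sheds 70 L/s to N2, N6: 35 each.
    N2: 80+35 = 115 ≤ 140
    N6: 20+35 = 55 ≤ 90
No further seizures.

N21, N4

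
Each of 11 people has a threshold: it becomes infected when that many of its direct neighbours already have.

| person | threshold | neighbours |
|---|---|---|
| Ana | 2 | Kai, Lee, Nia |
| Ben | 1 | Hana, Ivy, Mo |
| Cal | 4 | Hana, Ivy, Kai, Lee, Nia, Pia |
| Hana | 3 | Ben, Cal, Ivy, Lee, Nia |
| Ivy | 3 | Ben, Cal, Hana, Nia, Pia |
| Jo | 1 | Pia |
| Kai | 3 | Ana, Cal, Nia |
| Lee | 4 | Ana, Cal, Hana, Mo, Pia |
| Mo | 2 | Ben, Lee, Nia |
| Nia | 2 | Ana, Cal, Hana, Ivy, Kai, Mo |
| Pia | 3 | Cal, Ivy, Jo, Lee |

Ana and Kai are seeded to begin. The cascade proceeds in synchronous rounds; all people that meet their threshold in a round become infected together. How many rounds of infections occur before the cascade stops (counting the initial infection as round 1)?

Round 1 — Ana, Kai become infected (initial).
Round 2 — checking thresholds:
  Cal: 1 of 6 neighbours < 4, holds.
  Lee: 1 of 5 neighbours < 4, holds.
  Nia: 2 of 6 neighbours ≥ 2, becomes infected.
Round 3 — no new infections; cascade stops.

2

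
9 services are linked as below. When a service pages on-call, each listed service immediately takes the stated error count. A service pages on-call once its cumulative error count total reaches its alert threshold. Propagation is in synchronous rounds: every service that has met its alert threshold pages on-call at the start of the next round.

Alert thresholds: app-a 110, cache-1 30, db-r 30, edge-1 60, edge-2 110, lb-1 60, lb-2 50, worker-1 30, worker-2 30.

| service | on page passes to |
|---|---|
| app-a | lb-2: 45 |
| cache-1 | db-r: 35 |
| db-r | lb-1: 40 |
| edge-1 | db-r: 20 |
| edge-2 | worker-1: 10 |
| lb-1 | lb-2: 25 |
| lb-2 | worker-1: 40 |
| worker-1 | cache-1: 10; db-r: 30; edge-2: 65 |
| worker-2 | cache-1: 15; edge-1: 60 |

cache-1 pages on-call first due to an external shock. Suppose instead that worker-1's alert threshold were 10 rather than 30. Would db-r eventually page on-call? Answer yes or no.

yes

With worker-1's alert threshold at 10:
Round 1 — cache-1 pages on-call (initial).
  db-r: +35 → 35 ≥ 30
Round 2 — db-r pages on-call.
  lb-1: +40 → 40 < 60
No further pages.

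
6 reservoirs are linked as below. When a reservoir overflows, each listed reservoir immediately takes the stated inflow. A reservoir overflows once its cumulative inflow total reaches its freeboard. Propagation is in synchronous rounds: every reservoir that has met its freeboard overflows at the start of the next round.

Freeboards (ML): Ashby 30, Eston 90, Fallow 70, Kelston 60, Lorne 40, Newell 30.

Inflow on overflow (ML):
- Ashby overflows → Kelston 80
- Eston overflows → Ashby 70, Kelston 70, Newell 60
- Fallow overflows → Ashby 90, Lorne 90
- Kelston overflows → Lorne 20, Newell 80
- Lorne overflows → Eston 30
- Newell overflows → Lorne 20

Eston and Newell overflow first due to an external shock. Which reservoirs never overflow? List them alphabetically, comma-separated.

Round 1 — Eston, Newell overflow (initial).
  Ashby: +70 → 70 ≥ 30
  Kelston: +70 → 70 ≥ 60
  Lorne: +20 → 20 < 40
Round 2 — Ashby, Kelston overflow.
  Lorne: +20 → 40 ≥ 40
Round 3 — Lorne overflows.
No further overflows.

Fallow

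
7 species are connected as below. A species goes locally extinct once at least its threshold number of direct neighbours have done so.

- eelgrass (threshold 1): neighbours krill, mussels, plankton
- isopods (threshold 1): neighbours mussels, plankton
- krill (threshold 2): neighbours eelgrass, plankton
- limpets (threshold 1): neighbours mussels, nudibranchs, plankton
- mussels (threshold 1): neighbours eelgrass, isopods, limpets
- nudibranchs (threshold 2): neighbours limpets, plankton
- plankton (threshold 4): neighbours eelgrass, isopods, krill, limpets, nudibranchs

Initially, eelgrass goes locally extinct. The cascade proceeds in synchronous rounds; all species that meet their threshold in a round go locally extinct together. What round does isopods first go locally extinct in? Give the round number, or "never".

Round 1 — eelgrass goes locally extinct (initial).
Round 2 — checking thresholds:
  krill: 1 of 2 neighbours < 2, not yet.
  mussels: 1 of 3 neighbours ≥ 1, goes locally extinct.
  plankton: 1 of 5 neighbours < 4, not yet.
Round 3 — checking thresholds:
  isopods: 1 of 2 neighbours ≥ 1, goes locally extinct.
  krill: 1 of 2 neighbours < 2, not yet.
  limpets: 1 of 3 neighbours ≥ 1, goes locally extinct.
  plankton: 1 of 5 neighbours < 4, not yet.
Round 4 — no new extinctions; cascade stops.

3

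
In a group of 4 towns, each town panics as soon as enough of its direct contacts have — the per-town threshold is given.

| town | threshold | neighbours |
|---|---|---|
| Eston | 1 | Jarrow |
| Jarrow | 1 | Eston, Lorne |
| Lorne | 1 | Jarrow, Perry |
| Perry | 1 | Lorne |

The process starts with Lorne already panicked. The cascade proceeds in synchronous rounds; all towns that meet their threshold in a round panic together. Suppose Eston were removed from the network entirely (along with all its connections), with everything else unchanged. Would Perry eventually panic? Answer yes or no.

yes

With Eston removed:
Round 1 — Lorne panics (initial).
Round 2 — checking thresholds:
  Jarrow: 1 of 1 neighbours ≥ 1, panics.
  Perry: 1 of 1 neighbours ≥ 1, panics.
Round 3 — no new panics; cascade stops.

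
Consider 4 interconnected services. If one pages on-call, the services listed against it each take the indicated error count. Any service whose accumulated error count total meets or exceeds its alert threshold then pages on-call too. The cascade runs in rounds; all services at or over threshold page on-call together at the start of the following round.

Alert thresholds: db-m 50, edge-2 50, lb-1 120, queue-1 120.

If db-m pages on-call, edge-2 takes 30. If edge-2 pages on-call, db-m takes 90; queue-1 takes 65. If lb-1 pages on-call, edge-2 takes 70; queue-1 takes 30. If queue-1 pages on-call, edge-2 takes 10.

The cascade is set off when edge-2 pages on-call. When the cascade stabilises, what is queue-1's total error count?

65

Round 1 — edge-2 pages on-call (initial).
  db-m: +90 → 90 ≥ 50
  queue-1: +65 → 65 < 120
Round 2 — db-m pages on-call.
No further pages.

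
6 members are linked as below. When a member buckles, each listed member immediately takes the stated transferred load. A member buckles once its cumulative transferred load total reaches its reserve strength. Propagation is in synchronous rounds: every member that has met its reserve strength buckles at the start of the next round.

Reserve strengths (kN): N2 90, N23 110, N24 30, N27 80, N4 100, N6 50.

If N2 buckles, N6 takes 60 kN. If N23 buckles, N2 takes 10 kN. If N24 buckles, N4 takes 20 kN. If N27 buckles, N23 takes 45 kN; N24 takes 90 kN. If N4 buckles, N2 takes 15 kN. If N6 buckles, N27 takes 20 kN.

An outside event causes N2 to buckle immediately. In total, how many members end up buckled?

2

Round 1 — N2 buckles (initial).
  N6: +60 → 60 ≥ 50
Round 2 — N6 buckles.
  N27: +20 → 20 < 80
No further bucklings.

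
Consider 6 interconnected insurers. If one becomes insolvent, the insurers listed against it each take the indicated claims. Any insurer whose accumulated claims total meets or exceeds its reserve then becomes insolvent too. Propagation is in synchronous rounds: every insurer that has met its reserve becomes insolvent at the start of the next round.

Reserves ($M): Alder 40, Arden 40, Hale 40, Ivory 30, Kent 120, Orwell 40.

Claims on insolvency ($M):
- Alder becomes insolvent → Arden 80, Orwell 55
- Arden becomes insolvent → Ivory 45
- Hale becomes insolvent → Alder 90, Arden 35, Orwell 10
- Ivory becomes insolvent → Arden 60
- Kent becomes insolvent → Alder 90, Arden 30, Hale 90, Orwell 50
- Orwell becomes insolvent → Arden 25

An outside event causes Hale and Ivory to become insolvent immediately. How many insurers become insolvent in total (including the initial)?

Round 1 — Hale, Ivory become insolvent (initial).
  Alder: +90 → 90 ≥ 40
  Arden: +35+60 → 95 ≥ 40
  Orwell: +10 → 10 < 40
Round 2 — Alder, Arden become insolvent.
  Orwell: +55 → 65 ≥ 40
Round 3 — Orwell becomes insolvent.
No further insolvencies.

5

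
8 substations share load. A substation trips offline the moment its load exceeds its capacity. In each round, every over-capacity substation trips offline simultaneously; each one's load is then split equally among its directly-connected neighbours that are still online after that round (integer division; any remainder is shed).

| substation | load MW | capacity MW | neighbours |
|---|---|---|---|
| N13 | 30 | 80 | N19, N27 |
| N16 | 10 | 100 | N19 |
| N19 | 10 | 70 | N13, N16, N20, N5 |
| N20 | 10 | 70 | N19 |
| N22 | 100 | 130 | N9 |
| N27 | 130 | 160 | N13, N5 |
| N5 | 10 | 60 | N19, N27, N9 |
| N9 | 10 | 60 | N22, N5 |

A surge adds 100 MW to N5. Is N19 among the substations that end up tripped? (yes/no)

yes

Round 1 — N5 at 110 > 60. N5 trips offline.
  N5 sheds 110 MW to N19, N27, N9: 36 each (2 lost).
    N19: 10+36 = 46 ≤ 70
    N27: 130+36 = 166 > 160
    N9: 10+36 = 46 ≤ 60
Round 2 — N27 trips offline.
  N27 sheds 166 MW to N13: 166 each.
    N13: 30+166 = 196 > 80
Round 3 — N13 trips offline.
  N13 sheds 196 MW to N19: 196 each.
    N19: 46+196 = 242 > 70
Round 4 — N19 trips offline.
  N19 sheds 242 MW to N16, N20: 121 each.
    N16: 10+121 = 131 > 100
    N20: 10+121 = 131 > 70
Round 5 — N16, N20 trip offline.
  N16 sheds 131 MW: no online neighbours, lost.
  N20 sheds 131 MW: no online neighbours, lost.
No further trips.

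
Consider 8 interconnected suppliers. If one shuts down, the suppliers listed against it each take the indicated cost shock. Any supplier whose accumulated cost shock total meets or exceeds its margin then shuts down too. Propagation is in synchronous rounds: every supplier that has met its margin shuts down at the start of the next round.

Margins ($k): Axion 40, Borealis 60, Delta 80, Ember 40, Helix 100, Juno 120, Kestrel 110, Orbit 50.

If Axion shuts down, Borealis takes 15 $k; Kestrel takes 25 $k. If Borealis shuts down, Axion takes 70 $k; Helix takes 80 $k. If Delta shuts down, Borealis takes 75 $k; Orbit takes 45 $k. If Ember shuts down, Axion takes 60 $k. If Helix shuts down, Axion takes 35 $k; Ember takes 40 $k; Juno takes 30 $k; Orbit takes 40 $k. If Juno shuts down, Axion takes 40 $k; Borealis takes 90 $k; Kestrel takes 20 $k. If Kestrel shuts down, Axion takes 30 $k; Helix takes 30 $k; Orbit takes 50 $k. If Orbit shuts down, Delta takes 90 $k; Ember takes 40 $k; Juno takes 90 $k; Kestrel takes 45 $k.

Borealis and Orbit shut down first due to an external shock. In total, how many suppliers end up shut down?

5

Round 1 — Borealis, Orbit shut down (initial).
  Axion: +70 → 70 ≥ 40
  Delta: +90 → 90 ≥ 80
  Ember: +40 → 40 ≥ 40
  Helix: +80 → 80 < 100
  Juno: +90 → 90 < 120
  Kestrel: +45 → 45 < 110
Round 2 — Axion, Delta, Ember shut down.
  Kestrel: +25 → 70 < 110
No further shutdowns.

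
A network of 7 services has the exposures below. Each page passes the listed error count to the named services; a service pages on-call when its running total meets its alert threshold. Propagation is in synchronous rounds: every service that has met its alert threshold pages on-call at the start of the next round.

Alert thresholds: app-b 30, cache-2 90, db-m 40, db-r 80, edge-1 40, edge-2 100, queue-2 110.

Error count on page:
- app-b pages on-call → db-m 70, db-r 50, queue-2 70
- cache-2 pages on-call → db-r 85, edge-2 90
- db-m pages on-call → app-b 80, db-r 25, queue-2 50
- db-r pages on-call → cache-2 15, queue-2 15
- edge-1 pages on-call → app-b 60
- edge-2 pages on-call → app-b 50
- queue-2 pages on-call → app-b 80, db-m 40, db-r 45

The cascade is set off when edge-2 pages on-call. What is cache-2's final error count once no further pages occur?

15

Round 1 — edge-2 pages on-call (initial).
  app-b: +50 → 50 ≥ 30
Round 2 — app-b pages on-call.
  db-m: +70 → 70 ≥ 40
  db-r: +50 → 50 < 80
  queue-2: +70 → 70 < 110
Round 3 — db-m pages on-call.
  db-r: +25 → 75 < 80
  queue-2: +50 → 120 ≥ 110
Round 4 — queue-2 pages on-call.
  db-r: +45 → 120 ≥ 80
Round 5 — db-r pages on-call.
  cache-2: +15 → 15 < 90
No further pages.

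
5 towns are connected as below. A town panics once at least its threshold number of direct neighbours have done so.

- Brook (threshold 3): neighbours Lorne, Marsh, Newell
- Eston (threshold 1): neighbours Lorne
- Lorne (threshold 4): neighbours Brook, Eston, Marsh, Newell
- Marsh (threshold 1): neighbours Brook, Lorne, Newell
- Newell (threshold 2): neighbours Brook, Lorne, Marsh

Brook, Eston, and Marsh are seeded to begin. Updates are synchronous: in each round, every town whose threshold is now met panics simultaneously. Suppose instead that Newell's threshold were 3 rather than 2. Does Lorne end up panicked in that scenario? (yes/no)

no

With Newell's threshold at 3:
Round 1 — Brook, Eston, Marsh panic (initial).
Round 2 — no new panics; cascade stops.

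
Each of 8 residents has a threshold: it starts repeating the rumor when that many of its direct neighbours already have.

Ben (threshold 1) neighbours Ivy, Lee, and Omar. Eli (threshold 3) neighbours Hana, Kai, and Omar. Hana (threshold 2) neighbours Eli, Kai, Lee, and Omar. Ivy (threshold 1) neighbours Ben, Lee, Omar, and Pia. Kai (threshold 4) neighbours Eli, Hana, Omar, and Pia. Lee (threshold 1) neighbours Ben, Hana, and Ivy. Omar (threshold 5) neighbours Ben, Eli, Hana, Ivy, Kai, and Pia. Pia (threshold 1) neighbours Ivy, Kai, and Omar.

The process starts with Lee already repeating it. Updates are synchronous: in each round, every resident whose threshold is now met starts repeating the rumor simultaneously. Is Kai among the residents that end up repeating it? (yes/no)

no

Round 1 — Lee starts repeating the rumor (initial).
Round 2 — checking thresholds:
  Ben: 1 of 3 neighbours ≥ 1, starts repeating the rumor.
  Hana: 1 of 4 neighbours < 2, not yet.
  Ivy: 1 of 4 neighbours ≥ 1, starts repeating the rumor.
Round 3 — checking thresholds:
  Hana: 1 of 4 neighbours < 2, not yet.
  Omar: 2 of 6 neighbours < 5, not yet.
  Pia: 1 of 3 neighbours ≥ 1, starts repeating the rumor.
Round 4 — no new spreads; cascade stops.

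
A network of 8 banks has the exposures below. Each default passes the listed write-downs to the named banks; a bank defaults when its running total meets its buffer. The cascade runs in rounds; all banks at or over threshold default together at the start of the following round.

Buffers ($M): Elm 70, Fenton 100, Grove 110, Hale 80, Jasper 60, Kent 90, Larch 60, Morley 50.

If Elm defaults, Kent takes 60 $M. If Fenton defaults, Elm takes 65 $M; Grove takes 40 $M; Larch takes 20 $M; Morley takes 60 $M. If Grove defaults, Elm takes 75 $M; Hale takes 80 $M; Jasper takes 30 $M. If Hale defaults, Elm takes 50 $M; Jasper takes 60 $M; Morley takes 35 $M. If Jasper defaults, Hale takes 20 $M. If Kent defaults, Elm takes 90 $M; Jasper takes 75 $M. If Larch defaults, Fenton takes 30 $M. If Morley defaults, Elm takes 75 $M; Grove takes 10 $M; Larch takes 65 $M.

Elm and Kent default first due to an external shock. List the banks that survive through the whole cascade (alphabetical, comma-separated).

Fenton, Grove, Hale, Larch, Morley

Round 1 — Elm, Kent default (initial).
  Jasper: +75 → 75 ≥ 60
Round 2 — Jasper defaults.
  Hale: +20 → 20 < 80
No further defaults.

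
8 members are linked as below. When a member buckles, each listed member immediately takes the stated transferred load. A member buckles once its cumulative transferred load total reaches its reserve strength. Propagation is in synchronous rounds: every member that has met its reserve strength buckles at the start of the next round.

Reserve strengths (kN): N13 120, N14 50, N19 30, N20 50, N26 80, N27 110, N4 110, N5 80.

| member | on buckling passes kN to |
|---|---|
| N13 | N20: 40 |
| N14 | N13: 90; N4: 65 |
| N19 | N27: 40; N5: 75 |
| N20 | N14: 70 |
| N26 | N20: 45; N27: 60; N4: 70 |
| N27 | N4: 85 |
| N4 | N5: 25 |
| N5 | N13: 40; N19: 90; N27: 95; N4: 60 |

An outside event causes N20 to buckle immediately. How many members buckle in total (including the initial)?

Round 1 — N20 buckles (initial).
  N14: +70 → 70 ≥ 50
Round 2 — N14 buckles.
  N13: +90 → 90 < 120
  N4: +65 → 65 < 110
No further bucklings.

2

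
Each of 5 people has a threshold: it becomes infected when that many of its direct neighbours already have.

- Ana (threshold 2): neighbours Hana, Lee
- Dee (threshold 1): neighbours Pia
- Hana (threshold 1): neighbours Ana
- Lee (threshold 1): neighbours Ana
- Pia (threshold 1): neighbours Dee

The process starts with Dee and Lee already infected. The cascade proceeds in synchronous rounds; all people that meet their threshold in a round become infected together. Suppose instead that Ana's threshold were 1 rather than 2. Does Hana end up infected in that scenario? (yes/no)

yes

With Ana's threshold at 1:
Round 1 — Dee, Lee become infected (initial).
Round 2 — checking thresholds:
  Ana: 1 of 2 neighbours ≥ 1, becomes infected.
  Pia: 1 of 1 neighbours ≥ 1, becomes infected.
Round 3 — checking thresholds:
  Hana: 1 of 1 neighbours ≥ 1, becomes infected.
Round 4 — no new infections; cascade stops.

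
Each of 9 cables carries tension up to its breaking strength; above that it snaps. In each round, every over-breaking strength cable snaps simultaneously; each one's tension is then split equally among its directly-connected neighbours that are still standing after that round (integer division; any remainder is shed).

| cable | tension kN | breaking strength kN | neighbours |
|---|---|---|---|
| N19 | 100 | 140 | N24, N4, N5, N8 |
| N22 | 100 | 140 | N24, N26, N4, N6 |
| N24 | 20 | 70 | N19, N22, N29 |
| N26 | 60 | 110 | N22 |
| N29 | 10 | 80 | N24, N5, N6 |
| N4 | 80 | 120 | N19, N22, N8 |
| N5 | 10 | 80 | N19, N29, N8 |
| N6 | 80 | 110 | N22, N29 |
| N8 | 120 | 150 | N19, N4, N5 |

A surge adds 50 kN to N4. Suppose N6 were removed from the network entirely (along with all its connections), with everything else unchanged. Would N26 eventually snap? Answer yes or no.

yes

With N6 removed:
Round 1 — N4 at 130 > 120. N4 snaps.
  N4 sheds 130 kN to N19, N22, N8: 43 each (1 lost).
    N19: 100+43 = 143 > 140
    N22: 100+43 = 143 > 140
    N8: 120+43 = 163 > 150
Round 2 — N19, N22, N8 snap.
  N19 sheds 143 kN to N24, N5: 71 each (1 lost).
    N24: 20+71 = 91 > 70
    N5: 10+71 = 81 > 80
  N22 sheds 143 kN to N24, N26: 71 each (1 lost).
    N24: 91+71 = 162 > 70
    N26: 60+71 = 131 > 110
  N8 sheds 163 kN to N5: 163 each.
    N5: 81+163 = 244 > 80
Round 3 — N24, N26, N5 snap.
  N24 sheds 162 kN to N29: 162 each.
    N29: 10+162 = 172 > 80
  N26 sheds 131 kN: no online neighbours, lost.
  N5 sheds 244 kN to N29: 244 each.
    N29: 172+244 = 416 > 80
Round 4 — N29 snaps.
  N29 sheds 416 kN: no online neighbours, lost.
No further breaks.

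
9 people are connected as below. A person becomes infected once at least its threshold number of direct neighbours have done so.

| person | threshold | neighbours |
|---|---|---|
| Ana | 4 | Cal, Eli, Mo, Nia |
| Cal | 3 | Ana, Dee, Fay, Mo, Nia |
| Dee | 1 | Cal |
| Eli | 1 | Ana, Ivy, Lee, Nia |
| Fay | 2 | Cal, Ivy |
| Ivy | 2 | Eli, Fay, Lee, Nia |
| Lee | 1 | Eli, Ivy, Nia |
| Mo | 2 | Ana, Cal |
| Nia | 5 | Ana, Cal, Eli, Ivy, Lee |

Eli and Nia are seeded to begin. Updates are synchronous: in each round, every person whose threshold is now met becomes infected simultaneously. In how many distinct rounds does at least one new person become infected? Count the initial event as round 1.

Round 1 — Eli, Nia become infected (initial).
Round 2 — checking thresholds:
  Ana: 2 of 4 neighbours < 4, below threshold.
  Cal: 1 of 5 neighbours < 3, below threshold.
  Ivy: 2 of 4 neighbours ≥ 2, becomes infected.
  Lee: 2 of 3 neighbours ≥ 1, becomes infected.
Round 3 — no new infections; cascade stops.

2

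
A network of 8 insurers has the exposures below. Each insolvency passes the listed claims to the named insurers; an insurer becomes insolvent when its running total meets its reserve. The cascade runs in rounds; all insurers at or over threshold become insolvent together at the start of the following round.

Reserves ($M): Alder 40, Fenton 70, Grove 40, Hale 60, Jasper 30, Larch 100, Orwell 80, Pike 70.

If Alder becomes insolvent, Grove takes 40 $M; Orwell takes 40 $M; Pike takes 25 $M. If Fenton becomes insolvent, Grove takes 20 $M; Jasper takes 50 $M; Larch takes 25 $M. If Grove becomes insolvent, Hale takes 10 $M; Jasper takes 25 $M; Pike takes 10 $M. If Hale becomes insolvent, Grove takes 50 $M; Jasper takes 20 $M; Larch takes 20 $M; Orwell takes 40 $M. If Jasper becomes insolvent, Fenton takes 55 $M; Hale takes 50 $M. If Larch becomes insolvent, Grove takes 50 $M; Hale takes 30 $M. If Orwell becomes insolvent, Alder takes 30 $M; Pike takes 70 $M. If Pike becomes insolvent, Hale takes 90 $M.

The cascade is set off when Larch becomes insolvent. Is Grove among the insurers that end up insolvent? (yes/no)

yes

Round 1 — Larch becomes insolvent (initial).
  Grove: +50 → 50 ≥ 40
  Hale: +30 → 30 < 60
Round 2 — Grove becomes insolvent.
  Hale: +10 → 40 < 60
  Jasper: +25 → 25 < 30
  Pike: +10 → 10 < 70
No further insolvencies.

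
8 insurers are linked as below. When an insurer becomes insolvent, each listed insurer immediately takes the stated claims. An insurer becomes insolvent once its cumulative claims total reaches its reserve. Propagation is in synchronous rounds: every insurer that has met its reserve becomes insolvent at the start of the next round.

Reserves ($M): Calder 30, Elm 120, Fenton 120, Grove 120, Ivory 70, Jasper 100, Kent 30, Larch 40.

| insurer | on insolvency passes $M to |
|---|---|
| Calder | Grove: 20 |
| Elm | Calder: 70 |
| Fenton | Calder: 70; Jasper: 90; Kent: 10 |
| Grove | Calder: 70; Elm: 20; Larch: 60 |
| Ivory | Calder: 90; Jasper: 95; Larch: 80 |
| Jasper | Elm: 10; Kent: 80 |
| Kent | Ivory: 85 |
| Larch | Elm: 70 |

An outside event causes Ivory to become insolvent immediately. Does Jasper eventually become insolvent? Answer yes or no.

no

Round 1 — Ivory becomes insolvent (initial).
  Calder: +90 → 90 ≥ 30
  Jasper: +95 → 95 < 100
  Larch: +80 → 80 ≥ 40
Round 2 — Calder, Larch become insolvent.
  Elm: +70 → 70 < 120
  Grove: +20 → 20 < 120
No further insolvencies.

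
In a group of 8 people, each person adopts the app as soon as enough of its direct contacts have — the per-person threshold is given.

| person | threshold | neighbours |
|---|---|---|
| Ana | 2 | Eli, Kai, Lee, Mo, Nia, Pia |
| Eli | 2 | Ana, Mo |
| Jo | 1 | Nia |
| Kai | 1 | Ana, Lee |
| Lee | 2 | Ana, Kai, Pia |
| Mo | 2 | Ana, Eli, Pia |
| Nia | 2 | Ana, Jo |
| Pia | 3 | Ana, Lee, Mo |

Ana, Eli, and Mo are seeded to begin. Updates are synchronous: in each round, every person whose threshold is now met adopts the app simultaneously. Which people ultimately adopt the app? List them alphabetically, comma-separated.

Round 1 — Ana, Eli, Mo adopt the app (initial).
Round 2 — checking thresholds:
  Kai: 1 of 2 neighbours ≥ 1, adopts the app.
  Lee: 1 of 3 neighbours < 2, below threshold.
  Nia: 1 of 2 neighbours < 2, below threshold.
  Pia: 2 of 3 neighbours < 3, below threshold.
Round 3 — checking thresholds:
  Lee: 2 of 3 neighbours ≥ 2, adopts the app.
  Nia: 1 of 2 neighbours < 2, below threshold.
  Pia: 2 of 3 neighbours < 3, below threshold.
Round 4 — checking thresholds:
  Nia: 1 of 2 neighbours < 2, below threshold.
  Pia: 3 of 3 neighbours ≥ 3, adopts the app.
Round 5 — no new adoptions; cascade stops.

Ana, Eli, Kai, Lee, Mo, Pia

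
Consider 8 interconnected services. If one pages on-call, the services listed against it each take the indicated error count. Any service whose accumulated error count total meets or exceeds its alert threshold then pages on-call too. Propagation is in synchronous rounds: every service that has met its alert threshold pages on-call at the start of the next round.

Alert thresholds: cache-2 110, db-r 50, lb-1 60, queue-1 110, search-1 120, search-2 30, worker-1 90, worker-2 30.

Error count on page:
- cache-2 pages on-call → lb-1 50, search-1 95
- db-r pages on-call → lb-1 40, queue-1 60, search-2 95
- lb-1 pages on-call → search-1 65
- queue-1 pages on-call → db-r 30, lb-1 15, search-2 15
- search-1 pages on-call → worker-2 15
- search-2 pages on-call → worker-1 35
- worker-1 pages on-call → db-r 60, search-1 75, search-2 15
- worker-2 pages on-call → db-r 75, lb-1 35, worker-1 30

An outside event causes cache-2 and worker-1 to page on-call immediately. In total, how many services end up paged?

Round 1 — cache-2, worker-1 page on-call (initial).
  db-r: +60 → 60 ≥ 50
  lb-1: +50 → 50 < 60
  search-1: +95+75 → 170 ≥ 120
  search-2: +15 → 15 < 30
Round 2 — db-r, search-1 page on-call.
  lb-1: +40 → 90 ≥ 60
  queue-1: +60 → 60 < 110
  search-2: +95 → 110 ≥ 30
  worker-2: +15 → 15 < 30
Round 3 — lb-1, search-2 page on-call.
No further pages.

6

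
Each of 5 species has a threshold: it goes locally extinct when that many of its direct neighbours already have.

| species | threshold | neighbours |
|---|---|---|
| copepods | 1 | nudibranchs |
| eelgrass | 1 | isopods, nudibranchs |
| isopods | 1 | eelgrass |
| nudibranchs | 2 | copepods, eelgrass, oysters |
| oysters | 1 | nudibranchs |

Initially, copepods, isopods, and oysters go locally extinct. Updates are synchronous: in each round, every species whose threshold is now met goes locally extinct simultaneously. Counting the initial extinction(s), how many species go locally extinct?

5

Round 1 — copepods, isopods, oysters go locally extinct (initial).
Round 2 — checking thresholds:
  eelgrass: 1 of 2 neighbours ≥ 1, goes locally extinct.
  nudibranchs: 2 of 3 neighbours ≥ 2, goes locally extinct.
Round 3 — no new extinctions; cascade stops.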